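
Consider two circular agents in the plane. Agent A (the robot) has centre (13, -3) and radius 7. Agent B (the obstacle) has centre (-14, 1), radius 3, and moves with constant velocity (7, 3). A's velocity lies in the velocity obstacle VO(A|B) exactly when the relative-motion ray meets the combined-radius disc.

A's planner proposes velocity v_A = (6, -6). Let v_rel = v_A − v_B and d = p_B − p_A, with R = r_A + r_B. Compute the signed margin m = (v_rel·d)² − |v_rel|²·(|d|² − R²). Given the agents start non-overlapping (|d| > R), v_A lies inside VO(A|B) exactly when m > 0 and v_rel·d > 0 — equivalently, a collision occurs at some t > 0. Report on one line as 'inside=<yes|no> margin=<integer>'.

d = (-27, 4),  |d|² = 745;  R = 7+3 = 10,  c = 745−10² = 645
v_rel = (-1, -9),  |v_rel|² = 82;  v_rel·d = (-1)·(-27) + (-9)·(4) = -9
82·t² + 18·t + 645 = 0  ⇒  m = (-9)² − 82·645 = -52809
m = -52809 < 0,  v_rel·d = -9 < 0  ⇒  outside

inside=no margin=-52809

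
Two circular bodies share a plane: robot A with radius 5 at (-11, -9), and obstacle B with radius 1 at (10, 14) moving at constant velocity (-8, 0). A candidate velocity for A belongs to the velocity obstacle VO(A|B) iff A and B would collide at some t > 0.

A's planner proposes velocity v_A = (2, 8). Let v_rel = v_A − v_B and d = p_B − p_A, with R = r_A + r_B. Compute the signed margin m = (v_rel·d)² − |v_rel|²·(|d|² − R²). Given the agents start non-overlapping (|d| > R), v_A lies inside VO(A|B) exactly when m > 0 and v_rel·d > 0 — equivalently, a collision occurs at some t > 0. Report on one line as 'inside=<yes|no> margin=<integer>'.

d = (21, 23),  |d|² = 970;  R = 5+1 = 6,  c = 970−6² = 934
v_rel = (10, 8),  |v_rel|² = 164;  v_rel·d = (10)·(21) + (8)·(23) = 394
164·t² − 788·t + 934 = 0  ⇒  m = 394² − 164·934 = 2060
m = 2060 > 0,  v_rel·d = 394 > 0  ⇒  inside

inside=yes margin=2060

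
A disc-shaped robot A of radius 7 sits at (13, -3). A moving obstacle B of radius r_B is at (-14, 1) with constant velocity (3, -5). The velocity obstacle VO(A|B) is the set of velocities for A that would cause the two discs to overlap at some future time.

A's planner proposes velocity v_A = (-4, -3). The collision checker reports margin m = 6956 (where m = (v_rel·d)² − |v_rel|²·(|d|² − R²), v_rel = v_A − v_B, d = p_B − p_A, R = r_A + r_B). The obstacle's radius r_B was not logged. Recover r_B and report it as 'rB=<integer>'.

m = 6956
d = (-27, 4);  v_rel = (-7, 2),  |v_rel|² = 53
v_rel×d = (-7)·(4) − (2)·(-27) = 26
since m = R²·53 − 26²:  R² = (676 + 6956) / 53 = 144
R = √144 = 12  ⇒  r_B = 12 − 7 = 5

rB=5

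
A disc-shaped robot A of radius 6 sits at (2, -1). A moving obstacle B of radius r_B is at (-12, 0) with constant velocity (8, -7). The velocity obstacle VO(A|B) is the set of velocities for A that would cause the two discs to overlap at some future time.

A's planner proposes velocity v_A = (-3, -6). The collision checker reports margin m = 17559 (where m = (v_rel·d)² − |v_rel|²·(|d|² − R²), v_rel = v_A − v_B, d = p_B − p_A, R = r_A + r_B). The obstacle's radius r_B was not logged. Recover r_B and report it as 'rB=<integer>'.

m = 17559
d = (-14, 1);  v_rel = (-11, 1),  |v_rel|² = 122
v_rel×d = (-11)·(1) − (1)·(-14) = 3
since m = R²·122 − 3²:  R² = (9 + 17559) / 122 = 144
R = √144 = 12  ⇒  r_B = 12 − 6 = 6

rB=6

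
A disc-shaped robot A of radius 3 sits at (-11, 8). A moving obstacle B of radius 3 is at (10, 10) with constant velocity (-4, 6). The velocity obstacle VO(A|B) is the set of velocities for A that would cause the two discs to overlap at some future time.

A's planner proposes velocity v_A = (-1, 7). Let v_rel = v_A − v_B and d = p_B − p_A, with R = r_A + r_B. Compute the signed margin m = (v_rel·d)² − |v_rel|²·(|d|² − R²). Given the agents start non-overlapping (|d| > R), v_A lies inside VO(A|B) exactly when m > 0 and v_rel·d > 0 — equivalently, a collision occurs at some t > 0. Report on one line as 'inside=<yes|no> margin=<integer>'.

d = (21, 2),  |d|² = 445;  R = 3+3 = 6,  c = 445−6² = 409
v_rel = (3, 1),  |v_rel|² = 10;  v_rel·d = (3)·(21) + (1)·(2) = 65
10·t² − 130·t + 409 = 0  ⇒  m = 65² − 10·409 = 135
m = 135 > 0,  v_rel·d = 65 > 0  ⇒  inside

inside=yes margin=135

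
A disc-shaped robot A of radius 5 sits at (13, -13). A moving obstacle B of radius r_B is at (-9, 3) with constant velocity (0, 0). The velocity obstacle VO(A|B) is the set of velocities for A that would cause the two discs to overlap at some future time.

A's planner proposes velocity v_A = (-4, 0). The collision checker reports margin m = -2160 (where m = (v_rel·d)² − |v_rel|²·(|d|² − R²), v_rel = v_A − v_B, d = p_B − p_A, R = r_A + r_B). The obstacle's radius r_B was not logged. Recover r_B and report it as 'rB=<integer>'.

m = -2160
d = (-22, 16);  v_rel = (-4, 0),  |v_rel|² = 16
v_rel×d = (-4)·(16) − (0)·(-22) = -64
since m = R²·16 − (-64)²:  R² = (4096 + -2160) / 16 = 121
R = √121 = 11  ⇒  r_B = 11 − 5 = 6

rB=6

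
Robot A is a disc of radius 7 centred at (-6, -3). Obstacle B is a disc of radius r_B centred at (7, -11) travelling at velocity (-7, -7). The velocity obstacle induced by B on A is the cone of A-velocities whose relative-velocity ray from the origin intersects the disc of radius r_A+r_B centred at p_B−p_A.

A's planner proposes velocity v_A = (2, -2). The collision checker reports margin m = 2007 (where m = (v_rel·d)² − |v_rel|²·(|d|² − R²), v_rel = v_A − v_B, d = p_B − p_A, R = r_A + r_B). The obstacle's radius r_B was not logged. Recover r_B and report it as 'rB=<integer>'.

m = 2007
d = (13, -8);  v_rel = (9, 5),  |v_rel|² = 106
v_rel×d = (9)·(-8) − (5)·(13) = -137
since m = R²·106 − (-137)²:  R² = (18769 + 2007) / 106 = 196
R = √196 = 14  ⇒  r_B = 14 − 7 = 7

rB=7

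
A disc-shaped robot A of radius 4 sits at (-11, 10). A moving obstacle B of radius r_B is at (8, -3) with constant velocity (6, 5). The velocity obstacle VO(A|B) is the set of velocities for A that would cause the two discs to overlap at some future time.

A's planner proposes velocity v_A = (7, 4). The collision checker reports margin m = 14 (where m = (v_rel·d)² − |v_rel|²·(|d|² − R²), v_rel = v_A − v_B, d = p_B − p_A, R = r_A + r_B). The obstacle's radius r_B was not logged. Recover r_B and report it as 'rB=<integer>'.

m = 14
d = (19, -13);  v_rel = (1, -1),  |v_rel|² = 2
v_rel×d = (1)·(-13) − (-1)·(19) = 6
since m = R²·2 − 6²:  R² = (36 + 14) / 2 = 25
R = √25 = 5  ⇒  r_B = 5 − 4 = 1

rB=1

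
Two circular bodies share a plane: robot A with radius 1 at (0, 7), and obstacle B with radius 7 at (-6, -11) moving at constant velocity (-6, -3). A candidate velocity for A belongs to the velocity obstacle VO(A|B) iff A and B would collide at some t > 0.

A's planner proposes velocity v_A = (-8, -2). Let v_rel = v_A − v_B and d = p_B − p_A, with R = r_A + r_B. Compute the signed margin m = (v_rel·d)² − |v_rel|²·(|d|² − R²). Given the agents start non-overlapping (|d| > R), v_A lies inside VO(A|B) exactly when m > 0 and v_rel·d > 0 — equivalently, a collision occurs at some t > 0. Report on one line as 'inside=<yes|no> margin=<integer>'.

d = (-6, -18),  |d|² = 360;  R = 1+7 = 8,  c = 360−8² = 296
v_rel = (-2, 1),  |v_rel|² = 5;  v_rel·d = (-2)·(-6) + (1)·(-18) = -6
5·t² + 12·t + 296 = 0  ⇒  m = (-6)² − 5·296 = -1444
m = -1444 < 0,  v_rel·d = -6 < 0  ⇒  outside

inside=no margin=-1444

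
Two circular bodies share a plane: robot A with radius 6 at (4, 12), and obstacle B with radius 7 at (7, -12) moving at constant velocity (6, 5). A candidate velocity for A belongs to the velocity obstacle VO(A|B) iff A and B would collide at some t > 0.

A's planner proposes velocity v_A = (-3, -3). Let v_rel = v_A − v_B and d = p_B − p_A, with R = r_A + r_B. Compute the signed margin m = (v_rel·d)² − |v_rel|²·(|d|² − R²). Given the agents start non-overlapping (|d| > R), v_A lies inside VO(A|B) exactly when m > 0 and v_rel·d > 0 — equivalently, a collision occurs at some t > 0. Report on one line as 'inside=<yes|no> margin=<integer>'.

d = (3, -24),  |d|² = 585;  R = 6+7 = 13,  c = 585−13² = 416
v_rel = (-9, -8),  |v_rel|² = 145;  v_rel·d = (-9)·(3) + (-8)·(-24) = 165
145·t² − 330·t + 416 = 0  ⇒  m = 165² − 145·416 = -33095
m = -33095 < 0,  v_rel·d = 165 > 0  ⇒  outside

inside=no margin=-33095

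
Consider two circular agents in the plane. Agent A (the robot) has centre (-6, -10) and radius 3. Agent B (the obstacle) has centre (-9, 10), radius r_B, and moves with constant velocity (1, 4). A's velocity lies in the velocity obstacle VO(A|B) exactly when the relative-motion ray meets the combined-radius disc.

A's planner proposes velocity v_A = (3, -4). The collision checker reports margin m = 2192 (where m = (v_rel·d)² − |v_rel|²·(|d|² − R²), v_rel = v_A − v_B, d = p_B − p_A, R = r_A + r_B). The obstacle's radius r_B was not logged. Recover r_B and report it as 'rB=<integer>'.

m = 2192
d = (-3, 20);  v_rel = (2, -8),  |v_rel|² = 68
v_rel×d = (2)·(20) − (-8)·(-3) = 16
since m = R²·68 − 16²:  R² = (256 + 2192) / 68 = 36
R = √36 = 6  ⇒  r_B = 6 − 3 = 3

rB=3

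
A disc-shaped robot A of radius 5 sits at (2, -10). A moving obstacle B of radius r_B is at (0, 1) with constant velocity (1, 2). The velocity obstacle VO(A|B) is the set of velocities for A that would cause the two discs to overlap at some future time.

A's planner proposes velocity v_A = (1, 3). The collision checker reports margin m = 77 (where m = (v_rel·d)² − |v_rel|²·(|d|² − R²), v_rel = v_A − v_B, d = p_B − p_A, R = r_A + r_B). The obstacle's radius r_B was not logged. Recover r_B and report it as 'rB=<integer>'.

m = 77
d = (-2, 11);  v_rel = (0, 1),  |v_rel|² = 1
v_rel×d = (0)·(11) − (1)·(-2) = 2
since m = R²·1 − 2²:  R² = (4 + 77) / 1 = 81
R = √81 = 9  ⇒  r_B = 9 − 5 = 4

rB=4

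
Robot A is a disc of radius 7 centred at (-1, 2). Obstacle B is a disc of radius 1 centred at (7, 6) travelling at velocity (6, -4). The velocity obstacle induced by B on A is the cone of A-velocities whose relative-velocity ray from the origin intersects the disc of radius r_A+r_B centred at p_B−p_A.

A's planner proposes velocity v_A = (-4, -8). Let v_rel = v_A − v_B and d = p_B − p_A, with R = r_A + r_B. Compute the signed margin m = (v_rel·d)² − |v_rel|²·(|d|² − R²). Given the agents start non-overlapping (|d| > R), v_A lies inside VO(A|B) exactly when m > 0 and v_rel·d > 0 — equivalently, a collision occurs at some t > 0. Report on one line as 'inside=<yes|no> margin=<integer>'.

d = (8, 4),  |d|² = 80;  R = 7+1 = 8,  c = 80−8² = 16
v_rel = (-10, -4),  |v_rel|² = 116;  v_rel·d = (-10)·(8) + (-4)·(4) = -96
116·t² + 192·t + 16 = 0  ⇒  m = (-96)² − 116·16 = 7360
m = 7360 > 0,  v_rel·d = -96 < 0  ⇒  outside

inside=no margin=7360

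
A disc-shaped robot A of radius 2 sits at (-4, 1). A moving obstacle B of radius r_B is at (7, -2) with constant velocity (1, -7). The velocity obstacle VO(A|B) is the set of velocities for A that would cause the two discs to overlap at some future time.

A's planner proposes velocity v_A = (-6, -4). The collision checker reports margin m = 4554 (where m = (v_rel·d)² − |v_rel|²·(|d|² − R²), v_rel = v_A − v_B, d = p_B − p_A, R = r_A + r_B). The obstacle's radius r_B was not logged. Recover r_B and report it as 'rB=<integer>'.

m = 4554
d = (11, -3);  v_rel = (-7, 3),  |v_rel|² = 58
v_rel×d = (-7)·(-3) − (3)·(11) = -12
since m = R²·58 − (-12)²:  R² = (144 + 4554) / 58 = 81
R = √81 = 9  ⇒  r_B = 9 − 2 = 7

rB=7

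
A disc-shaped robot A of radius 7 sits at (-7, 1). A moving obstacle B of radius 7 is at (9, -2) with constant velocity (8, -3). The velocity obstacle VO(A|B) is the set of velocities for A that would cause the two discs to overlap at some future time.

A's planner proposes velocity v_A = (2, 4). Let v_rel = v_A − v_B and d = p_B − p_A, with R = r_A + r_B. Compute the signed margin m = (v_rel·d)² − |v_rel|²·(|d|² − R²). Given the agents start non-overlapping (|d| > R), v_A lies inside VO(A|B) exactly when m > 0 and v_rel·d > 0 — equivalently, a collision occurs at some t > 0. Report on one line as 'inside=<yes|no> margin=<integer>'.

d = (16, -3),  |d|² = 265;  R = 7+7 = 14,  c = 265−14² = 69
v_rel = (-6, 7),  |v_rel|² = 85;  v_rel·d = (-6)·(16) + (7)·(-3) = -117
85·t² + 234·t + 69 = 0  ⇒  m = (-117)² − 85·69 = 7824
m = 7824 > 0,  v_rel·d = -117 < 0  ⇒  outside

inside=no margin=7824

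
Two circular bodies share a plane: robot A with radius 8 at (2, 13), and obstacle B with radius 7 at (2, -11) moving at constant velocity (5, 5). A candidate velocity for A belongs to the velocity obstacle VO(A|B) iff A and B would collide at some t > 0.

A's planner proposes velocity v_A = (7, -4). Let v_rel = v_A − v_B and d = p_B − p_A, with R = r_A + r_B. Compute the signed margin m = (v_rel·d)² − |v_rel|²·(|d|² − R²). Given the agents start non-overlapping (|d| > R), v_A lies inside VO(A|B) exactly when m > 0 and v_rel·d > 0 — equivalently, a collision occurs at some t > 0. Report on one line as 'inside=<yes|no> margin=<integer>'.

d = (0, -24),  |d|² = 576;  R = 8+7 = 15,  c = 576−15² = 351
v_rel = (2, -9),  |v_rel|² = 85;  v_rel·d = (2)·(0) + (-9)·(-24) = 216
85·t² − 432·t + 351 = 0  ⇒  m = 216² − 85·351 = 16821
m = 16821 > 0,  v_rel·d = 216 > 0  ⇒  inside

inside=yes margin=16821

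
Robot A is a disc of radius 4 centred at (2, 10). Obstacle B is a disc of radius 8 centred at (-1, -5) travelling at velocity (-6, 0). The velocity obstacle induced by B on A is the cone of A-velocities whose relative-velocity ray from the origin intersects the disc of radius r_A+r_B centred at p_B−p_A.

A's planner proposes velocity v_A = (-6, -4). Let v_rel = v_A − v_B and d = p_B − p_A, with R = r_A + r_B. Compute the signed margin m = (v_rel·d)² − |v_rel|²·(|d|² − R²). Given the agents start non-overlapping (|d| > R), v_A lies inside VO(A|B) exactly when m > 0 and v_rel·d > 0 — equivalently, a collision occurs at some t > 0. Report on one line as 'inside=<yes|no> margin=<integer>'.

d = (-3, -15),  |d|² = 234;  R = 4+8 = 12,  c = 234−12² = 90
v_rel = (0, -4),  |v_rel|² = 16;  v_rel·d = (0)·(-3) + (-4)·(-15) = 60
16·t² − 120·t + 90 = 0  ⇒  m = 60² − 16·90 = 2160
m = 2160 > 0,  v_rel·d = 60 > 0  ⇒  inside

inside=yes margin=2160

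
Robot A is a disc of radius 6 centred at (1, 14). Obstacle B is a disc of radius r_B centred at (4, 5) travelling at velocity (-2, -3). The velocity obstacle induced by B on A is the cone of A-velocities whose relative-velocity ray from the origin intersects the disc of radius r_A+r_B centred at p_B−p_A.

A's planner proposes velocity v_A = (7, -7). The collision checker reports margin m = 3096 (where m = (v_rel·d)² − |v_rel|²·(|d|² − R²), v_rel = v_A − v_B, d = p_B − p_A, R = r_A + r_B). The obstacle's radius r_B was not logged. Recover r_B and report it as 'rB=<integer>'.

m = 3096
d = (3, -9);  v_rel = (9, -4),  |v_rel|² = 97
v_rel×d = (9)·(-9) − (-4)·(3) = -69
since m = R²·97 − (-69)²:  R² = (4761 + 3096) / 97 = 81
R = √81 = 9  ⇒  r_B = 9 − 6 = 3

rB=3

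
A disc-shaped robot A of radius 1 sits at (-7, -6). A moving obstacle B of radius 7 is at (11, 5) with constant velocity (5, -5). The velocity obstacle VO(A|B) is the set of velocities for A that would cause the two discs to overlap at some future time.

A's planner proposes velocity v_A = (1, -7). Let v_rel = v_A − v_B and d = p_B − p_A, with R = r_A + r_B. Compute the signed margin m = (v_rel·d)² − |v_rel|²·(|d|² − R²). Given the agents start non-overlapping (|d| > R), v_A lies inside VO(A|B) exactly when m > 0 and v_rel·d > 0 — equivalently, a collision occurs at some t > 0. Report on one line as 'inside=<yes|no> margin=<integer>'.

d = (18, 11),  |d|² = 445;  R = 1+7 = 8,  c = 445−8² = 381
v_rel = (-4, -2),  |v_rel|² = 20;  v_rel·d = (-4)·(18) + (-2)·(11) = -94
20·t² + 188·t + 381 = 0  ⇒  m = (-94)² − 20·381 = 1216
m = 1216 > 0,  v_rel·d = -94 < 0  ⇒  outside

inside=no margin=1216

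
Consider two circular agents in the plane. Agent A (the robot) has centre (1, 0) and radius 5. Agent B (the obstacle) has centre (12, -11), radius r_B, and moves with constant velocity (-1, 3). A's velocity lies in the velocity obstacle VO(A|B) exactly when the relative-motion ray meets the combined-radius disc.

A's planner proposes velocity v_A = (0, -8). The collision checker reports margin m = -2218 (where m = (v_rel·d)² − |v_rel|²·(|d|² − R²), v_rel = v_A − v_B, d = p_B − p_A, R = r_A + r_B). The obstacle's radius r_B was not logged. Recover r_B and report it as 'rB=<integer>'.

m = -2218
d = (11, -11);  v_rel = (1, -11),  |v_rel|² = 122
v_rel×d = (1)·(-11) − (-11)·(11) = 110
since m = R²·122 − 110²:  R² = (12100 + -2218) / 122 = 81
R = √81 = 9  ⇒  r_B = 9 − 5 = 4

rB=4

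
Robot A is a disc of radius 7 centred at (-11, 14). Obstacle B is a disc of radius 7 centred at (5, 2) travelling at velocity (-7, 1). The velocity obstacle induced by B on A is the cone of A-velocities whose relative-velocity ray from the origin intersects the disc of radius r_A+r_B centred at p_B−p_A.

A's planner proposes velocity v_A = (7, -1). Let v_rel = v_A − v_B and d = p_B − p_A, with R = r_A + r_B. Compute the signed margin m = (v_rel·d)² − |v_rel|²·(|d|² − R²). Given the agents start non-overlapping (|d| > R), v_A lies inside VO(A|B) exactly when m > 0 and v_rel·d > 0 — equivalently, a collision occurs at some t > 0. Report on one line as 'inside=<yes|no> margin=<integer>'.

d = (16, -12),  |d|² = 400;  R = 7+7 = 14,  c = 400−14² = 204
v_rel = (14, -2),  |v_rel|² = 200;  v_rel·d = (14)·(16) + (-2)·(-12) = 248
200·t² − 496·t + 204 = 0  ⇒  m = 248² − 200·204 = 20704
m = 20704 > 0,  v_rel·d = 248 > 0  ⇒  inside

inside=yes margin=20704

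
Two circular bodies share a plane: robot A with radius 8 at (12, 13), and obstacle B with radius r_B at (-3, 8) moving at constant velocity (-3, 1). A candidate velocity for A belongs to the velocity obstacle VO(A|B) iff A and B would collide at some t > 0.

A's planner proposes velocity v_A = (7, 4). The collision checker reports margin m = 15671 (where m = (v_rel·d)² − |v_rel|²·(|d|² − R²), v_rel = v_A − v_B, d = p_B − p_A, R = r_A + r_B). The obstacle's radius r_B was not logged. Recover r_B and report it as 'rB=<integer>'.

m = 15671
d = (-15, -5);  v_rel = (10, 3),  |v_rel|² = 109
v_rel×d = (10)·(-5) − (3)·(-15) = -5
since m = R²·109 − (-5)²:  R² = (25 + 15671) / 109 = 144
R = √144 = 12  ⇒  r_B = 12 − 8 = 4

rB=4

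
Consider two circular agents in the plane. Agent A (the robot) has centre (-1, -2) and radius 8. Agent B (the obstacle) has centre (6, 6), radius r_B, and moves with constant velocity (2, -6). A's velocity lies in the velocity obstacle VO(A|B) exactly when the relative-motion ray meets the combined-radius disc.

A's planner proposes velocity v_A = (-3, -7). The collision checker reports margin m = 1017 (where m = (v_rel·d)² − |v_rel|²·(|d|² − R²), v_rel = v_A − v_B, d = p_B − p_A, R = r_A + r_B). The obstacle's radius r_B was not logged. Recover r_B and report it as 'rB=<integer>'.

m = 1017
d = (7, 8);  v_rel = (-5, -1),  |v_rel|² = 26
v_rel×d = (-5)·(8) − (-1)·(7) = -33
since m = R²·26 − (-33)²:  R² = (1089 + 1017) / 26 = 81
R = √81 = 9  ⇒  r_B = 9 − 8 = 1

rB=1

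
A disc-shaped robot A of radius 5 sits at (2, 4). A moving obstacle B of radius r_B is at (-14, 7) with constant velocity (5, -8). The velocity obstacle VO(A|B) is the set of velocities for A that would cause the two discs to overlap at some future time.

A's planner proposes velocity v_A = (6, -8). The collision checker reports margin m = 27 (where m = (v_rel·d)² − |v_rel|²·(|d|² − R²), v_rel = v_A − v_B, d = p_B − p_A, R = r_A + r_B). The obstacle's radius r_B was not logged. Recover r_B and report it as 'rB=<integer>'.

m = 27
d = (-16, 3);  v_rel = (1, 0),  |v_rel|² = 1
v_rel×d = (1)·(3) − (0)·(-16) = 3
since m = R²·1 − 3²:  R² = (9 + 27) / 1 = 36
R = √36 = 6  ⇒  r_B = 6 − 5 = 1

rB=1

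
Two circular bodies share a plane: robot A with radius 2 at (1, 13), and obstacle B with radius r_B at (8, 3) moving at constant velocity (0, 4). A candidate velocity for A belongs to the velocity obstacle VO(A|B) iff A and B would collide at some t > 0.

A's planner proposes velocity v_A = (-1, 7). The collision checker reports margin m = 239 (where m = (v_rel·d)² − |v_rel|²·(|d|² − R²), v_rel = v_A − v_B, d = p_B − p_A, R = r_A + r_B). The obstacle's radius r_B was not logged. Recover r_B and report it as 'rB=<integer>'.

m = 239
d = (7, -10);  v_rel = (-1, 3),  |v_rel|² = 10
v_rel×d = (-1)·(-10) − (3)·(7) = -11
since m = R²·10 − (-11)²:  R² = (121 + 239) / 10 = 36
R = √36 = 6  ⇒  r_B = 6 − 2 = 4

rB=4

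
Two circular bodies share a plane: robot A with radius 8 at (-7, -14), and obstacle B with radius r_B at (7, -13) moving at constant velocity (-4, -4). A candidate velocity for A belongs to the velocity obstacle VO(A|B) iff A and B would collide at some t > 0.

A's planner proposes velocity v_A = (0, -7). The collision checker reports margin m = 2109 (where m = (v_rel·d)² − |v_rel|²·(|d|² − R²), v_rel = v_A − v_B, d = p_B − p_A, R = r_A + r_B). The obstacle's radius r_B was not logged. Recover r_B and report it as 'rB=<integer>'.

m = 2109
d = (14, 1);  v_rel = (4, -3),  |v_rel|² = 25
v_rel×d = (4)·(1) − (-3)·(14) = 46
since m = R²·25 − 46²:  R² = (2116 + 2109) / 25 = 169
R = √169 = 13  ⇒  r_B = 13 − 8 = 5

rB=5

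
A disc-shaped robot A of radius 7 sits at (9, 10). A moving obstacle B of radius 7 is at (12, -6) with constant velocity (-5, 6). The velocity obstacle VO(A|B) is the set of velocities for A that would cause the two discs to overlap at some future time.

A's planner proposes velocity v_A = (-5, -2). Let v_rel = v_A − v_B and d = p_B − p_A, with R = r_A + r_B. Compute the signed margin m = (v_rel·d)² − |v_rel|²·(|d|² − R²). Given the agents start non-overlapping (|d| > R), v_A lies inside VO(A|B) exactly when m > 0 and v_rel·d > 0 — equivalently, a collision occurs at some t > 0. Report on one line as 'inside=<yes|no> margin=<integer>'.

d = (3, -16),  |d|² = 265;  R = 7+7 = 14,  c = 265−14² = 69
v_rel = (0, -8),  |v_rel|² = 64;  v_rel·d = (0)·(3) + (-8)·(-16) = 128
64·t² − 256·t + 69 = 0  ⇒  m = 128² − 64·69 = 11968
m = 11968 > 0,  v_rel·d = 128 > 0  ⇒  inside

inside=yes margin=11968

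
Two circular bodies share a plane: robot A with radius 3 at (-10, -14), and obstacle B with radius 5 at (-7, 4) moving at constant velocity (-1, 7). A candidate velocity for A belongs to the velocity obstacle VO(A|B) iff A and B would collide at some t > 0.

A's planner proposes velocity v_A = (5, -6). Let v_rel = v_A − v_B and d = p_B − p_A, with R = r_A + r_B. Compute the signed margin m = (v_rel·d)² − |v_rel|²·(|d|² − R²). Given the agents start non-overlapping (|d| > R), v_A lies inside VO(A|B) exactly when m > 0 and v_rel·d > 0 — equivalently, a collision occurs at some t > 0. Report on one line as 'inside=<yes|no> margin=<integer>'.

d = (3, 18),  |d|² = 333;  R = 3+5 = 8,  c = 333−8² = 269
v_rel = (6, -13),  |v_rel|² = 205;  v_rel·d = (6)·(3) + (-13)·(18) = -216
205·t² + 432·t + 269 = 0  ⇒  m = (-216)² − 205·269 = -8489
m = -8489 < 0,  v_rel·d = -216 < 0  ⇒  outside

inside=no margin=-8489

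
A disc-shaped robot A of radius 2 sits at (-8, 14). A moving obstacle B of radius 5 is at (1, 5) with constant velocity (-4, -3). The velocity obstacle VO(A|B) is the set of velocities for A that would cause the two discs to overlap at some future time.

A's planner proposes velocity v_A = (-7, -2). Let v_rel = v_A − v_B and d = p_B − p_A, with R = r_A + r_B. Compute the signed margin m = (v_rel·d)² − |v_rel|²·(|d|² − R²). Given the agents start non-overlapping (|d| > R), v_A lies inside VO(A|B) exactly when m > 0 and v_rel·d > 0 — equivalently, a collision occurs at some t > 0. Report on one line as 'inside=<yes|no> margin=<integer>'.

d = (9, -9),  |d|² = 162;  R = 2+5 = 7,  c = 162−7² = 113
v_rel = (-3, 1),  |v_rel|² = 10;  v_rel·d = (-3)·(9) + (1)·(-9) = -36
10·t² + 72·t + 113 = 0  ⇒  m = (-36)² − 10·113 = 166
m = 166 > 0,  v_rel·d = -36 < 0  ⇒  outside

inside=no margin=166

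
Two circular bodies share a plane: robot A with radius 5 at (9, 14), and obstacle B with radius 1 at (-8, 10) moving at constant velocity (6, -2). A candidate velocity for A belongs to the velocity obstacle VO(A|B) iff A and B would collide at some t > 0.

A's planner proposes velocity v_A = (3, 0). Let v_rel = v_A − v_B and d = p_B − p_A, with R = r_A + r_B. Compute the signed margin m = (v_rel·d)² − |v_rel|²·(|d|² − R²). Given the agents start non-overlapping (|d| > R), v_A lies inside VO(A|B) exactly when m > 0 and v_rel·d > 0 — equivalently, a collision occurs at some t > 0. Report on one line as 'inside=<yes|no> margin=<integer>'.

d = (-17, -4),  |d|² = 305;  R = 5+1 = 6,  c = 305−6² = 269
v_rel = (-3, 2),  |v_rel|² = 13;  v_rel·d = (-3)·(-17) + (2)·(-4) = 43
13·t² − 86·t + 269 = 0  ⇒  m = 43² − 13·269 = -1648
m = -1648 < 0,  v_rel·d = 43 > 0  ⇒  outside

inside=no margin=-1648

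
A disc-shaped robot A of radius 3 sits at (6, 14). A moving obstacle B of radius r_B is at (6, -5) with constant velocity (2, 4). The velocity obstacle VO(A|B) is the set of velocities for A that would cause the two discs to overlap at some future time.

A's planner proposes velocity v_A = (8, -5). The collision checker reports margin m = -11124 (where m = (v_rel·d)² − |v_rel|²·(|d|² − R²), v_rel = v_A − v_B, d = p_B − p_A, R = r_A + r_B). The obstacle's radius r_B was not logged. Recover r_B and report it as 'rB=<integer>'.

m = -11124
d = (0, -19);  v_rel = (6, -9),  |v_rel|² = 117
v_rel×d = (6)·(-19) − (-9)·(0) = -114
since m = R²·117 − (-114)²:  R² = (12996 + -11124) / 117 = 16
R = √16 = 4  ⇒  r_B = 4 − 3 = 1

rB=1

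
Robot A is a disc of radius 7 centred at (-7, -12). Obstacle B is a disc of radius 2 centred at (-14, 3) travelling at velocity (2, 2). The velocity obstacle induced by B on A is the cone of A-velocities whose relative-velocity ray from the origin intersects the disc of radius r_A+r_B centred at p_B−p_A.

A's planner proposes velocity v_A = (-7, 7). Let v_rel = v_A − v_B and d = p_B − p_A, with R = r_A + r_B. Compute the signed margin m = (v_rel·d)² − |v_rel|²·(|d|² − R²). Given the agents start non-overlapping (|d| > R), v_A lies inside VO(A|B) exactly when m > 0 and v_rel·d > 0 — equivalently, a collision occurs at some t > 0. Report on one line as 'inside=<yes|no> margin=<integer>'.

d = (-7, 15),  |d|² = 274;  R = 7+2 = 9,  c = 274−9² = 193
v_rel = (-9, 5),  |v_rel|² = 106;  v_rel·d = (-9)·(-7) + (5)·(15) = 138
106·t² − 276·t + 193 = 0  ⇒  m = 138² − 106·193 = -1414
m = -1414 < 0,  v_rel·d = 138 > 0  ⇒  outside

inside=no margin=-1414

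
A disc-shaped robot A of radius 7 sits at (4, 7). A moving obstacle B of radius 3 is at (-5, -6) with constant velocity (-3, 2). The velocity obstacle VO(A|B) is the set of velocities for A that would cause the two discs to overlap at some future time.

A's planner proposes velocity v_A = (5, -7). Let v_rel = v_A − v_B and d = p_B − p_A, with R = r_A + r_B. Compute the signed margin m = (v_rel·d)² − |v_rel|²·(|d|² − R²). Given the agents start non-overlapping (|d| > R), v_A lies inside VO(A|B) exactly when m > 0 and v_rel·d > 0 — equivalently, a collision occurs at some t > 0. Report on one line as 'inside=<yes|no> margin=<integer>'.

d = (-9, -13),  |d|² = 250;  R = 7+3 = 10,  c = 250−10² = 150
v_rel = (8, -9),  |v_rel|² = 145;  v_rel·d = (8)·(-9) + (-9)·(-13) = 45
145·t² − 90·t + 150 = 0  ⇒  m = 45² − 145·150 = -19725
m = -19725 < 0,  v_rel·d = 45 > 0  ⇒  outside

inside=no margin=-19725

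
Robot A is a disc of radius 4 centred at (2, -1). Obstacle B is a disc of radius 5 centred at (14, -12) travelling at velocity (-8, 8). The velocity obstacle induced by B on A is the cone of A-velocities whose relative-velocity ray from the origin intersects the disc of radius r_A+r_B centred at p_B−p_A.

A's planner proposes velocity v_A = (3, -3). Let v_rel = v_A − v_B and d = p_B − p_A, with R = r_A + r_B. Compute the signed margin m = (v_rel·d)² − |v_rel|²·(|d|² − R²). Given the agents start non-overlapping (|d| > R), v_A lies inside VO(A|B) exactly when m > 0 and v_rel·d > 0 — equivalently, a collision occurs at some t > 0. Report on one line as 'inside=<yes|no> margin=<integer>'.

d = (12, -11),  |d|² = 265;  R = 4+5 = 9,  c = 265−9² = 184
v_rel = (11, -11),  |v_rel|² = 242;  v_rel·d = (11)·(12) + (-11)·(-11) = 253
242·t² − 506·t + 184 = 0  ⇒  m = 253² − 242·184 = 19481
m = 19481 > 0,  v_rel·d = 253 > 0  ⇒  inside

inside=yes margin=19481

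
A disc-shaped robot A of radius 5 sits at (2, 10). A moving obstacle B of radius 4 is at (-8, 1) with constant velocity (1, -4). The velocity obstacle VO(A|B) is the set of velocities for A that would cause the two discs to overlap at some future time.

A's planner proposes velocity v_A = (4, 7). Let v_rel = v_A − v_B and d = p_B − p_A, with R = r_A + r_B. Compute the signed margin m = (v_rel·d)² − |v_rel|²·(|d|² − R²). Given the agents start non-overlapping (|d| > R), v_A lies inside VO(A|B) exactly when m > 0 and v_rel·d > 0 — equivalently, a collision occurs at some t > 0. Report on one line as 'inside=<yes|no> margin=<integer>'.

d = (-10, -9),  |d|² = 181;  R = 5+4 = 9,  c = 181−9² = 100
v_rel = (3, 11),  |v_rel|² = 130;  v_rel·d = (3)·(-10) + (11)·(-9) = -129
130·t² + 258·t + 100 = 0  ⇒  m = (-129)² − 130·100 = 3641
m = 3641 > 0,  v_rel·d = -129 < 0  ⇒  outside

inside=no margin=3641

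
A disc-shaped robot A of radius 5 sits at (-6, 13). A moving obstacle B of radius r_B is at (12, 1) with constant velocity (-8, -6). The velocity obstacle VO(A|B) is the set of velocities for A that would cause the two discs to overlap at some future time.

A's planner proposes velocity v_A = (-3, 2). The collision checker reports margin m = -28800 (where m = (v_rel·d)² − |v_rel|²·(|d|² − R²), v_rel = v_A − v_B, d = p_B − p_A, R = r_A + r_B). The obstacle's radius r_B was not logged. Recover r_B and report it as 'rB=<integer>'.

m = -28800
d = (18, -12);  v_rel = (5, 8),  |v_rel|² = 89
v_rel×d = (5)·(-12) − (8)·(18) = -204
since m = R²·89 − (-204)²:  R² = (41616 + -28800) / 89 = 144
R = √144 = 12  ⇒  r_B = 12 − 5 = 7

rB=7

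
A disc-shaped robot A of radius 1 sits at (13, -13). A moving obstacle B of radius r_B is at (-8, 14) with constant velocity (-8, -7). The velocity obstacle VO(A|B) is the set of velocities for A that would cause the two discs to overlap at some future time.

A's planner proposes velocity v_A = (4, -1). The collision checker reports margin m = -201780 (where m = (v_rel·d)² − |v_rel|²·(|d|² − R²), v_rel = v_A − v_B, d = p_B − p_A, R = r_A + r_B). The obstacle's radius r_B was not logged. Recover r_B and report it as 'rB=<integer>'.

m = -201780
d = (-21, 27);  v_rel = (12, 6),  |v_rel|² = 180
v_rel×d = (12)·(27) − (6)·(-21) = 450
since m = R²·180 − 450²:  R² = (202500 + -201780) / 180 = 4
R = √4 = 2  ⇒  r_B = 2 − 1 = 1

rB=1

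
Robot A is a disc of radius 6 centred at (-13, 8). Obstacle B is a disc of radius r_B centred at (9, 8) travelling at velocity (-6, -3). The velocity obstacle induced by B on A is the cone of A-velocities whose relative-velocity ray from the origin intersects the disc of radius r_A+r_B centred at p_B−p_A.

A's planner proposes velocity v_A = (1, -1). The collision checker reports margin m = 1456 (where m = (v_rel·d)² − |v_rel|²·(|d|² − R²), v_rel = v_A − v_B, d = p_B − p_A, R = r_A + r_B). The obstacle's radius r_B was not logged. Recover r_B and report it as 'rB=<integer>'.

m = 1456
d = (22, 0);  v_rel = (7, 2),  |v_rel|² = 53
v_rel×d = (7)·(0) − (2)·(22) = -44
since m = R²·53 − (-44)²:  R² = (1936 + 1456) / 53 = 64
R = √64 = 8  ⇒  r_B = 8 − 6 = 2

rB=2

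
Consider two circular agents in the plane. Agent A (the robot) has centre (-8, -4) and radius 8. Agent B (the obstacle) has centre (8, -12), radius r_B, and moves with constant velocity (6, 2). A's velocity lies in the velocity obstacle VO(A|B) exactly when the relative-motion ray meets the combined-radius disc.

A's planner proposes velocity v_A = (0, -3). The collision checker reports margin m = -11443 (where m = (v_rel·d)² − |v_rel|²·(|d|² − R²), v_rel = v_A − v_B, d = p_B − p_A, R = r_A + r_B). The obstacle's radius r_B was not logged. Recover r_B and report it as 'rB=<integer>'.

m = -11443
d = (16, -8);  v_rel = (-6, -5),  |v_rel|² = 61
v_rel×d = (-6)·(-8) − (-5)·(16) = 128
since m = R²·61 − 128²:  R² = (16384 + -11443) / 61 = 81
R = √81 = 9  ⇒  r_B = 9 − 8 = 1

rB=1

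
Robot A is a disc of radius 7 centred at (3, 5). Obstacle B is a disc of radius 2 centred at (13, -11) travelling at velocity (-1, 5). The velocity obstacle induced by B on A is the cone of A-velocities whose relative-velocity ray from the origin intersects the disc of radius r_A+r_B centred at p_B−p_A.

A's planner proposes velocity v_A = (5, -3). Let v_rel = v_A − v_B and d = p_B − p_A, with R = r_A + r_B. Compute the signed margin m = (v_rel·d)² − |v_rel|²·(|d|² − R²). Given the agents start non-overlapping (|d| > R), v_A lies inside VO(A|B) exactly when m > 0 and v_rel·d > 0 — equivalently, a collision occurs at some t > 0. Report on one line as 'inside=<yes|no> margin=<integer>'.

d = (10, -16),  |d|² = 356;  R = 7+2 = 9,  c = 356−9² = 275
v_rel = (6, -8),  |v_rel|² = 100;  v_rel·d = (6)·(10) + (-8)·(-16) = 188
100·t² − 376·t + 275 = 0  ⇒  m = 188² − 100·275 = 7844
m = 7844 > 0,  v_rel·d = 188 > 0  ⇒  inside

inside=yes margin=7844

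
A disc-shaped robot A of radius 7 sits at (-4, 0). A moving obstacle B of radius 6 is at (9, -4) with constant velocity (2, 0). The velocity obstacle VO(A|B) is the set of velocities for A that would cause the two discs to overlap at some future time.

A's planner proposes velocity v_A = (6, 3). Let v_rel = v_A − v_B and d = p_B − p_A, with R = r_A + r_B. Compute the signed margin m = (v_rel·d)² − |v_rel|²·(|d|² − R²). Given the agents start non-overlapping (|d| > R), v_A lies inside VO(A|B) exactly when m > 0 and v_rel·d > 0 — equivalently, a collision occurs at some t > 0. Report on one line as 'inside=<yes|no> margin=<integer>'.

d = (13, -4),  |d|² = 185;  R = 7+6 = 13,  c = 185−13² = 16
v_rel = (4, 3),  |v_rel|² = 25;  v_rel·d = (4)·(13) + (3)·(-4) = 40
25·t² − 80·t + 16 = 0  ⇒  m = 40² − 25·16 = 1200
m = 1200 > 0,  v_rel·d = 40 > 0  ⇒  inside

inside=yes margin=1200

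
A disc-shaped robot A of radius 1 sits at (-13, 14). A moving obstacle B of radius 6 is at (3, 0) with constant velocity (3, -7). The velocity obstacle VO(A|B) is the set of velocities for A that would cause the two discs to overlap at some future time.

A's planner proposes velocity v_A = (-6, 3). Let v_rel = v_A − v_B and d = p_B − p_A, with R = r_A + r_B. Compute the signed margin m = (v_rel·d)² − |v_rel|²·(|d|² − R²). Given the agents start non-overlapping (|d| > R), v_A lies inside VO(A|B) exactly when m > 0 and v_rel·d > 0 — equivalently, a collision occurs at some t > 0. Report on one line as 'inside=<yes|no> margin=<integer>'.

d = (16, -14),  |d|² = 452;  R = 1+6 = 7,  c = 452−7² = 403
v_rel = (-9, 10),  |v_rel|² = 181;  v_rel·d = (-9)·(16) + (10)·(-14) = -284
181·t² + 568·t + 403 = 0  ⇒  m = (-284)² − 181·403 = 7713
m = 7713 > 0,  v_rel·d = -284 < 0  ⇒  outside

inside=no margin=7713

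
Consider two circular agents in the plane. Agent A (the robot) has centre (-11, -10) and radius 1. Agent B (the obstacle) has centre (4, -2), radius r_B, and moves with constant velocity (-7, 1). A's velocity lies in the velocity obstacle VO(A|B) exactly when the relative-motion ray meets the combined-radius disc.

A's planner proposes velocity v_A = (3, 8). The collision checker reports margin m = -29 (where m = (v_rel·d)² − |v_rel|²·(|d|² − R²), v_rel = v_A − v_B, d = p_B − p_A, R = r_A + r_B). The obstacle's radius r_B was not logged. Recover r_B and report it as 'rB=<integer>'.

m = -29
d = (15, 8);  v_rel = (10, 7),  |v_rel|² = 149
v_rel×d = (10)·(8) − (7)·(15) = -25
since m = R²·149 − (-25)²:  R² = (625 + -29) / 149 = 4
R = √4 = 2  ⇒  r_B = 2 − 1 = 1

rB=1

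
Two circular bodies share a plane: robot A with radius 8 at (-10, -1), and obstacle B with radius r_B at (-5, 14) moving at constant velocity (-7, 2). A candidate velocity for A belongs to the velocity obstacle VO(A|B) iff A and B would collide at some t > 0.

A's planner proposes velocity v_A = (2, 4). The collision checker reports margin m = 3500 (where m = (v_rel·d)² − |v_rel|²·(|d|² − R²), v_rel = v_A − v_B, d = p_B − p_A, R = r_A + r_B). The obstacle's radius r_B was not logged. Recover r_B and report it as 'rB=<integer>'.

m = 3500
d = (5, 15);  v_rel = (9, 2),  |v_rel|² = 85
v_rel×d = (9)·(15) − (2)·(5) = 125
since m = R²·85 − 125²:  R² = (15625 + 3500) / 85 = 225
R = √225 = 15  ⇒  r_B = 15 − 8 = 7

rB=7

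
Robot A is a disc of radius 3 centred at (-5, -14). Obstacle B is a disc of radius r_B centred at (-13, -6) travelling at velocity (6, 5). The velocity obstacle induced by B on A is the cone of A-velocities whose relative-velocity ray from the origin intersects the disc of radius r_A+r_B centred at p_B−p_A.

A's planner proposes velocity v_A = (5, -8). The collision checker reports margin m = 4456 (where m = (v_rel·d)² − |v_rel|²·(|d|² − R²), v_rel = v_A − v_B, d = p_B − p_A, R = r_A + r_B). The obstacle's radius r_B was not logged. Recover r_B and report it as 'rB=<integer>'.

m = 4456
d = (-8, 8);  v_rel = (-1, -13),  |v_rel|² = 170
v_rel×d = (-1)·(8) − (-13)·(-8) = -112
since m = R²·170 − (-112)²:  R² = (12544 + 4456) / 170 = 100
R = √100 = 10  ⇒  r_B = 10 − 3 = 7

rB=7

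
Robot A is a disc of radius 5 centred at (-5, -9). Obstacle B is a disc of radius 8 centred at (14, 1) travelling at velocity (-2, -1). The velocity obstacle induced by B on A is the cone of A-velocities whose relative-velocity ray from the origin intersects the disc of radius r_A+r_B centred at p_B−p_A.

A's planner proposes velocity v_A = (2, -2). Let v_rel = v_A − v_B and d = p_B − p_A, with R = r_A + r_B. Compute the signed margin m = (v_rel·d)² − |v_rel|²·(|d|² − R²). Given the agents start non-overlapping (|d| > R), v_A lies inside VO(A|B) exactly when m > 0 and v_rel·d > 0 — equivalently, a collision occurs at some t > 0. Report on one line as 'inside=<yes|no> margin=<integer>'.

d = (19, 10),  |d|² = 461;  R = 5+8 = 13,  c = 461−13² = 292
v_rel = (4, -1),  |v_rel|² = 17;  v_rel·d = (4)·(19) + (-1)·(10) = 66
17·t² − 132·t + 292 = 0  ⇒  m = 66² − 17·292 = -608
m = -608 < 0,  v_rel·d = 66 > 0  ⇒  outside

inside=no margin=-608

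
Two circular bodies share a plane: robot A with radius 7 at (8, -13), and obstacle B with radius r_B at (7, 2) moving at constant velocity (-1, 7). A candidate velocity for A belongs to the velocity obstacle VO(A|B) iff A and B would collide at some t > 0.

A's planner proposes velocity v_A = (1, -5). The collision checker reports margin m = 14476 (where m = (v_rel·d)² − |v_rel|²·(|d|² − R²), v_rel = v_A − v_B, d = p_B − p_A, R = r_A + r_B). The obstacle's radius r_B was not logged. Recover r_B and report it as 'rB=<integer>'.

m = 14476
d = (-1, 15);  v_rel = (2, -12),  |v_rel|² = 148
v_rel×d = (2)·(15) − (-12)·(-1) = 18
since m = R²·148 − 18²:  R² = (324 + 14476) / 148 = 100
R = √100 = 10  ⇒  r_B = 10 − 7 = 3

rB=3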